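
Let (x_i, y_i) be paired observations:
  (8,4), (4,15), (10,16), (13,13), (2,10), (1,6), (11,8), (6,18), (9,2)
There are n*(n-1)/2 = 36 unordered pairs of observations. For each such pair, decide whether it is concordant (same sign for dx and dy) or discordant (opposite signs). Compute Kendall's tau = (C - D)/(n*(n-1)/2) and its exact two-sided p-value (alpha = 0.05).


Step 1: Enumerate the 36 unordered pairs (i,j) with i<j and classify each by sign(x_j-x_i) * sign(y_j-y_i).
  (1,2):dx=-4,dy=+11->D; (1,3):dx=+2,dy=+12->C; (1,4):dx=+5,dy=+9->C; (1,5):dx=-6,dy=+6->D
  (1,6):dx=-7,dy=+2->D; (1,7):dx=+3,dy=+4->C; (1,8):dx=-2,dy=+14->D; (1,9):dx=+1,dy=-2->D
  (2,3):dx=+6,dy=+1->C; (2,4):dx=+9,dy=-2->D; (2,5):dx=-2,dy=-5->C; (2,6):dx=-3,dy=-9->C
  (2,7):dx=+7,dy=-7->D; (2,8):dx=+2,dy=+3->C; (2,9):dx=+5,dy=-13->D; (3,4):dx=+3,dy=-3->D
  (3,5):dx=-8,dy=-6->C; (3,6):dx=-9,dy=-10->C; (3,7):dx=+1,dy=-8->D; (3,8):dx=-4,dy=+2->D
  (3,9):dx=-1,dy=-14->C; (4,5):dx=-11,dy=-3->C; (4,6):dx=-12,dy=-7->C; (4,7):dx=-2,dy=-5->C
  (4,8):dx=-7,dy=+5->D; (4,9):dx=-4,dy=-11->C; (5,6):dx=-1,dy=-4->C; (5,7):dx=+9,dy=-2->D
  (5,8):dx=+4,dy=+8->C; (5,9):dx=+7,dy=-8->D; (6,7):dx=+10,dy=+2->C; (6,8):dx=+5,dy=+12->C
  (6,9):dx=+8,dy=-4->D; (7,8):dx=-5,dy=+10->D; (7,9):dx=-2,dy=-6->C; (8,9):dx=+3,dy=-16->D
Step 2: C = 19, D = 17, total pairs = 36.
Step 3: tau = (C - D)/(n(n-1)/2) = (19 - 17)/36 = 0.055556.
Step 4: Exact two-sided p-value (enumerate n! = 362880 permutations of y under H0): p = 0.919455.
Step 5: alpha = 0.05. fail to reject H0.

tau_b = 0.0556 (C=19, D=17), p = 0.919455, fail to reject H0.


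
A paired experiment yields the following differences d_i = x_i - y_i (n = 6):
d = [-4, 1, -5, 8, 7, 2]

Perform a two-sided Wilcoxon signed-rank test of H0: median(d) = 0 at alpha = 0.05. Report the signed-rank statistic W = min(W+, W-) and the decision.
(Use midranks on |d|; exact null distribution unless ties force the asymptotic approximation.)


Step 1: Drop any zero differences (none here) and take |d_i|.
|d| = [4, 1, 5, 8, 7, 2]
Step 2: Midrank |d_i| (ties get averaged ranks).
ranks: |4|->3, |1|->1, |5|->4, |8|->6, |7|->5, |2|->2
Step 3: Attach original signs; sum ranks with positive sign and with negative sign.
W+ = 1 + 6 + 5 + 2 = 14
W- = 3 + 4 = 7
(Check: W+ + W- = 21 should equal n(n+1)/2 = 21.)
Step 4: Test statistic W = min(W+, W-) = 7.
Step 5: No ties, so the exact null distribution over the 2^6 = 64 sign assignments gives the two-sided p-value = 0.562500.
Step 6: alpha = 0.05. fail to reject H0.

W+ = 14, W- = 7, W = min = 7, p = 0.562500, fail to reject H0.


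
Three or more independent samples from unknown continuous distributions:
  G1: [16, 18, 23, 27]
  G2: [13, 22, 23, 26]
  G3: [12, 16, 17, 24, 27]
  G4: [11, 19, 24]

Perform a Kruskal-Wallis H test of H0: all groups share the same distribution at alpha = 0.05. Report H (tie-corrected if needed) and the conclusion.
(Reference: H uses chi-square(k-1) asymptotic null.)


Step 1: Combine all N = 16 observations and assign midranks.
sorted (value, group, rank): (11,G4,1), (12,G3,2), (13,G2,3), (16,G1,4.5), (16,G3,4.5), (17,G3,6), (18,G1,7), (19,G4,8), (22,G2,9), (23,G1,10.5), (23,G2,10.5), (24,G3,12.5), (24,G4,12.5), (26,G2,14), (27,G1,15.5), (27,G3,15.5)
Step 2: Sum ranks within each group.
R_1 = 37.5 (n_1 = 4)
R_2 = 36.5 (n_2 = 4)
R_3 = 40.5 (n_3 = 5)
R_4 = 21.5 (n_4 = 3)
Step 3: H = 12/(N(N+1)) * sum(R_i^2/n_i) - 3(N+1)
     = 12/(16*17) * (37.5^2/4 + 36.5^2/4 + 40.5^2/5 + 21.5^2/3) - 3*17
     = 0.044118 * 1166.76 - 51
     = 0.474632.
Step 4: Ties present; correction factor C = 1 - 24/(16^3 - 16) = 0.994118. Corrected H = 0.474632 / 0.994118 = 0.477441.
Step 5: Under H0, H ~ chi^2(3); p-value = 0.923819.
Step 6: alpha = 0.05. fail to reject H0.

H = 0.4774, df = 3, p = 0.923819, fail to reject H0.


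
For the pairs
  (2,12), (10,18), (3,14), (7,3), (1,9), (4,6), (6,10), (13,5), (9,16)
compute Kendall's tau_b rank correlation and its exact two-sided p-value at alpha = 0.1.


Step 1: Enumerate the 36 unordered pairs (i,j) with i<j and classify each by sign(x_j-x_i) * sign(y_j-y_i).
  (1,2):dx=+8,dy=+6->C; (1,3):dx=+1,dy=+2->C; (1,4):dx=+5,dy=-9->D; (1,5):dx=-1,dy=-3->C
  (1,6):dx=+2,dy=-6->D; (1,7):dx=+4,dy=-2->D; (1,8):dx=+11,dy=-7->D; (1,9):dx=+7,dy=+4->C
  (2,3):dx=-7,dy=-4->C; (2,4):dx=-3,dy=-15->C; (2,5):dx=-9,dy=-9->C; (2,6):dx=-6,dy=-12->C
  (2,7):dx=-4,dy=-8->C; (2,8):dx=+3,dy=-13->D; (2,9):dx=-1,dy=-2->C; (3,4):dx=+4,dy=-11->D
  (3,5):dx=-2,dy=-5->C; (3,6):dx=+1,dy=-8->D; (3,7):dx=+3,dy=-4->D; (3,8):dx=+10,dy=-9->D
  (3,9):dx=+6,dy=+2->C; (4,5):dx=-6,dy=+6->D; (4,6):dx=-3,dy=+3->D; (4,7):dx=-1,dy=+7->D
  (4,8):dx=+6,dy=+2->C; (4,9):dx=+2,dy=+13->C; (5,6):dx=+3,dy=-3->D; (5,7):dx=+5,dy=+1->C
  (5,8):dx=+12,dy=-4->D; (5,9):dx=+8,dy=+7->C; (6,7):dx=+2,dy=+4->C; (6,8):dx=+9,dy=-1->D
  (6,9):dx=+5,dy=+10->C; (7,8):dx=+7,dy=-5->D; (7,9):dx=+3,dy=+6->C; (8,9):dx=-4,dy=+11->D
Step 2: C = 19, D = 17, total pairs = 36.
Step 3: tau = (C - D)/(n(n-1)/2) = (19 - 17)/36 = 0.055556.
Step 4: Exact two-sided p-value (enumerate n! = 362880 permutations of y under H0): p = 0.919455.
Step 5: alpha = 0.1. fail to reject H0.

tau_b = 0.0556 (C=19, D=17), p = 0.919455, fail to reject H0.


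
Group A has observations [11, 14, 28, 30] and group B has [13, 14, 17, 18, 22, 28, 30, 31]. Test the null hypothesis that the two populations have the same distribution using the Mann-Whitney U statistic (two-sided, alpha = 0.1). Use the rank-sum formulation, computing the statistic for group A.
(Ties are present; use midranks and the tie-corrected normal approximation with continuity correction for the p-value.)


Step 1: Combine and sort all 12 observations; assign midranks.
sorted (value, group): (11,X), (13,Y), (14,X), (14,Y), (17,Y), (18,Y), (22,Y), (28,X), (28,Y), (30,X), (30,Y), (31,Y)
ranks: 11->1, 13->2, 14->3.5, 14->3.5, 17->5, 18->6, 22->7, 28->8.5, 28->8.5, 30->10.5, 30->10.5, 31->12
Step 2: Rank sum for X: R1 = 1 + 3.5 + 8.5 + 10.5 = 23.5.
Step 3: U_X = R1 - n1(n1+1)/2 = 23.5 - 4*5/2 = 23.5 - 10 = 13.5.
       U_Y = n1*n2 - U_X = 32 - 13.5 = 18.5.
Step 4: Ties are present, so use the tie-corrected normal approximation (with continuity correction) for the p-value.
Step 5: p-value = 0.732743; compare to alpha = 0.1. fail to reject H0.

U_X = 13.5, p = 0.732743, fail to reject H0 at alpha = 0.1.


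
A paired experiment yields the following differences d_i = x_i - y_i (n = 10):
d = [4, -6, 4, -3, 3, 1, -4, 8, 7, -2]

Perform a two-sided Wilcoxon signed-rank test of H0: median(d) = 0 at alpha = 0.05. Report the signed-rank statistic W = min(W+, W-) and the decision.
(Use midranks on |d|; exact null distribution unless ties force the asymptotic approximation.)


Step 1: Drop any zero differences (none here) and take |d_i|.
|d| = [4, 6, 4, 3, 3, 1, 4, 8, 7, 2]
Step 2: Midrank |d_i| (ties get averaged ranks).
ranks: |4|->6, |6|->8, |4|->6, |3|->3.5, |3|->3.5, |1|->1, |4|->6, |8|->10, |7|->9, |2|->2
Step 3: Attach original signs; sum ranks with positive sign and with negative sign.
W+ = 6 + 6 + 3.5 + 1 + 10 + 9 = 35.5
W- = 8 + 3.5 + 6 + 2 = 19.5
(Check: W+ + W- = 55 should equal n(n+1)/2 = 55.)
Step 4: Test statistic W = min(W+, W-) = 19.5.
Step 5: Ties in |d|, so use the tie-corrected normal approximation.
        E[W] = n(n+1)/4 = 10*11/4 = 27.5.
        Tie groups: |d|=3 (t=2), |d|=4 (t=3); sum(t^3 - t) = 30.
        Var[W] = n(n+1)(2n+1)/24 - sum(t^3-t)/48 = 2310/24 - 30/48 = 95.625.
        z = (W - E[W]) / sqrt(Var[W]) = (19.5 - 27.5) / 9.7788 = -0.8181.
        Two-sided p = 2*Phi(z) = 0.413302.
Step 6: alpha = 0.05. fail to reject H0.

W+ = 35.5, W- = 19.5, W = min = 19.5, p = 0.413302, fail to reject H0.


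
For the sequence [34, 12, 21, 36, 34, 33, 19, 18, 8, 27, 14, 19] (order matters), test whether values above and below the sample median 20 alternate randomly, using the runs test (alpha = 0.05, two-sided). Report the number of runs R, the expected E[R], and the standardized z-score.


Step 1: Compute median = 20; label A = above, B = below.
Labels in order: ABAAAABBBABB  (n_A = 6, n_B = 6)
Step 2: Count runs R = 6.
Step 3: Under H0 (random ordering), E[R] = 2*n_A*n_B/(n_A+n_B) + 1 = 2*6*6/12 + 1 = 7.0000.
        Var[R] = 2*n_A*n_B*(2*n_A*n_B - n_A - n_B) / ((n_A+n_B)^2 * (n_A+n_B-1)) = 4320/1584 = 2.7273.
        SD[R] = 1.6514.
Step 4: Continuity-corrected z = (R + 0.5 - E[R]) / SD[R] = (6 + 0.5 - 7.0000) / 1.6514 = -0.3028.
Step 5: Two-sided p-value via normal approximation = 2*(1 - Phi(|z|)) = 0.762069.
Step 6: alpha = 0.05. fail to reject H0.

R = 6, z = -0.3028, p = 0.762069, fail to reject H0.


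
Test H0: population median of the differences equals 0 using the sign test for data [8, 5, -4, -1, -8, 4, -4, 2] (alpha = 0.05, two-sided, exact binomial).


Step 1: Discard zero differences. Original n = 8; n_eff = number of nonzero differences = 8.
Nonzero differences (with sign): +8, +5, -4, -1, -8, +4, -4, +2
Step 2: Count signs: positive = 4, negative = 4.
Step 3: Under H0: P(positive) = 0.5, so the number of positives S ~ Bin(8, 0.5).
Step 4: Two-sided exact p-value = sum of Bin(8,0.5) probabilities at or below the observed probability = 1.000000.
Step 5: alpha = 0.05. fail to reject H0.

n_eff = 8, pos = 4, neg = 4, p = 1.000000, fail to reject H0.


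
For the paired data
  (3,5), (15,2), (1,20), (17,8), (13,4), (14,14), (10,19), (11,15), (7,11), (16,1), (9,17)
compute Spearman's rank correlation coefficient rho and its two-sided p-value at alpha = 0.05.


Step 1: Rank x and y separately (midranks; no ties here).
rank(x): 3->2, 15->9, 1->1, 17->11, 13->7, 14->8, 10->5, 11->6, 7->3, 16->10, 9->4
rank(y): 5->4, 2->2, 20->11, 8->5, 4->3, 14->7, 19->10, 15->8, 11->6, 1->1, 17->9
Step 2: d_i = R_x(i) - R_y(i); compute d_i^2.
  (2-4)^2=4, (9-2)^2=49, (1-11)^2=100, (11-5)^2=36, (7-3)^2=16, (8-7)^2=1, (5-10)^2=25, (6-8)^2=4, (3-6)^2=9, (10-1)^2=81, (4-9)^2=25
sum(d^2) = 350.
Step 3: rho = 1 - 6*350 / (11*(11^2 - 1)) = 1 - 2100/1320 = -0.590909.
Step 4: Under H0, t = rho * sqrt((n-2)/(1-rho^2)) = -2.1974 ~ t(9).
Step 5: Two-sided p-value from the t-distribution with 9 df = 0.055576.
Step 6: alpha = 0.05. fail to reject H0.

rho = -0.5909, p = 0.055576, fail to reject H0 at alpha = 0.05.


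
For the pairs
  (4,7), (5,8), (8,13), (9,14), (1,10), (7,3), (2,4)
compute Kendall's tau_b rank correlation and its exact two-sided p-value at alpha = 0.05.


Step 1: Enumerate the 21 unordered pairs (i,j) with i<j and classify each by sign(x_j-x_i) * sign(y_j-y_i).
  (1,2):dx=+1,dy=+1->C; (1,3):dx=+4,dy=+6->C; (1,4):dx=+5,dy=+7->C; (1,5):dx=-3,dy=+3->D
  (1,6):dx=+3,dy=-4->D; (1,7):dx=-2,dy=-3->C; (2,3):dx=+3,dy=+5->C; (2,4):dx=+4,dy=+6->C
  (2,5):dx=-4,dy=+2->D; (2,6):dx=+2,dy=-5->D; (2,7):dx=-3,dy=-4->C; (3,4):dx=+1,dy=+1->C
  (3,5):dx=-7,dy=-3->C; (3,6):dx=-1,dy=-10->C; (3,7):dx=-6,dy=-9->C; (4,5):dx=-8,dy=-4->C
  (4,6):dx=-2,dy=-11->C; (4,7):dx=-7,dy=-10->C; (5,6):dx=+6,dy=-7->D; (5,7):dx=+1,dy=-6->D
  (6,7):dx=-5,dy=+1->D
Step 2: C = 14, D = 7, total pairs = 21.
Step 3: tau = (C - D)/(n(n-1)/2) = (14 - 7)/21 = 0.333333.
Step 4: Exact two-sided p-value (enumerate n! = 5040 permutations of y under H0): p = 0.381349.
Step 5: alpha = 0.05. fail to reject H0.

tau_b = 0.3333 (C=14, D=7), p = 0.381349, fail to reject H0.


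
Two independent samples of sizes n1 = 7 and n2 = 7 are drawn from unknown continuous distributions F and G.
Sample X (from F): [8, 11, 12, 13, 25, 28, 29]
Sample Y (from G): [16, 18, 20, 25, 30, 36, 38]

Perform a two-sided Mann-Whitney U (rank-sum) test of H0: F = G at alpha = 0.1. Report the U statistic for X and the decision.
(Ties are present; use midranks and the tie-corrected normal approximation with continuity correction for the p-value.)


Step 1: Combine and sort all 14 observations; assign midranks.
sorted (value, group): (8,X), (11,X), (12,X), (13,X), (16,Y), (18,Y), (20,Y), (25,X), (25,Y), (28,X), (29,X), (30,Y), (36,Y), (38,Y)
ranks: 8->1, 11->2, 12->3, 13->4, 16->5, 18->6, 20->7, 25->8.5, 25->8.5, 28->10, 29->11, 30->12, 36->13, 38->14
Step 2: Rank sum for X: R1 = 1 + 2 + 3 + 4 + 8.5 + 10 + 11 = 39.5.
Step 3: U_X = R1 - n1(n1+1)/2 = 39.5 - 7*8/2 = 39.5 - 28 = 11.5.
       U_Y = n1*n2 - U_X = 49 - 11.5 = 37.5.
Step 4: Ties are present, so use the tie-corrected normal approximation (with continuity correction) for the p-value.
Step 5: p-value = 0.109832; compare to alpha = 0.1. fail to reject H0.

U_X = 11.5, p = 0.109832, fail to reject H0 at alpha = 0.1.


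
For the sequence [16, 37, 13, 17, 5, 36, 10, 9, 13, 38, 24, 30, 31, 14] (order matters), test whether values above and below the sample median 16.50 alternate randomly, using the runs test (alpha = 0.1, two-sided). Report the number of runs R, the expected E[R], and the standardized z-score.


Step 1: Compute median = 16.50; label A = above, B = below.
Labels in order: BABABABBBAAAAB  (n_A = 7, n_B = 7)
Step 2: Count runs R = 9.
Step 3: Under H0 (random ordering), E[R] = 2*n_A*n_B/(n_A+n_B) + 1 = 2*7*7/14 + 1 = 8.0000.
        Var[R] = 2*n_A*n_B*(2*n_A*n_B - n_A - n_B) / ((n_A+n_B)^2 * (n_A+n_B-1)) = 8232/2548 = 3.2308.
        SD[R] = 1.7974.
Step 4: Continuity-corrected z = (R - 0.5 - E[R]) / SD[R] = (9 - 0.5 - 8.0000) / 1.7974 = 0.2782.
Step 5: Two-sided p-value via normal approximation = 2*(1 - Phi(|z|)) = 0.780879.
Step 6: alpha = 0.1. fail to reject H0.

R = 9, z = 0.2782, p = 0.780879, fail to reject H0.


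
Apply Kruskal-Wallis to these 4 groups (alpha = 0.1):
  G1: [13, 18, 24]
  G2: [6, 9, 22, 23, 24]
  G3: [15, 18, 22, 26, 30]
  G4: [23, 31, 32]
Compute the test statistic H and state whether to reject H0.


Step 1: Combine all N = 16 observations and assign midranks.
sorted (value, group, rank): (6,G2,1), (9,G2,2), (13,G1,3), (15,G3,4), (18,G1,5.5), (18,G3,5.5), (22,G2,7.5), (22,G3,7.5), (23,G2,9.5), (23,G4,9.5), (24,G1,11.5), (24,G2,11.5), (26,G3,13), (30,G3,14), (31,G4,15), (32,G4,16)
Step 2: Sum ranks within each group.
R_1 = 20 (n_1 = 3)
R_2 = 31.5 (n_2 = 5)
R_3 = 44 (n_3 = 5)
R_4 = 40.5 (n_4 = 3)
Step 3: H = 12/(N(N+1)) * sum(R_i^2/n_i) - 3(N+1)
     = 12/(16*17) * (20^2/3 + 31.5^2/5 + 44^2/5 + 40.5^2/3) - 3*17
     = 0.044118 * 1265.73 - 51
     = 4.841176.
Step 4: Ties present; correction factor C = 1 - 24/(16^3 - 16) = 0.994118. Corrected H = 4.841176 / 0.994118 = 4.869822.
Step 5: Under H0, H ~ chi^2(3); p-value = 0.181581.
Step 6: alpha = 0.1. fail to reject H0.

H = 4.8698, df = 3, p = 0.181581, fail to reject H0.


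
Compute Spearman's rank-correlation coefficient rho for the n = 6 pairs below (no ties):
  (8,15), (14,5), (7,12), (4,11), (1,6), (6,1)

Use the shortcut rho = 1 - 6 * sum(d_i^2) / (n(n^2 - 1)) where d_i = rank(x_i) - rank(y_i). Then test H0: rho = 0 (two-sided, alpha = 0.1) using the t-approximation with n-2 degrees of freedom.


Step 1: Rank x and y separately (midranks; no ties here).
rank(x): 8->5, 14->6, 7->4, 4->2, 1->1, 6->3
rank(y): 15->6, 5->2, 12->5, 11->4, 6->3, 1->1
Step 2: d_i = R_x(i) - R_y(i); compute d_i^2.
  (5-6)^2=1, (6-2)^2=16, (4-5)^2=1, (2-4)^2=4, (1-3)^2=4, (3-1)^2=4
sum(d^2) = 30.
Step 3: rho = 1 - 6*30 / (6*(6^2 - 1)) = 1 - 180/210 = 0.142857.
Step 4: Under H0, t = rho * sqrt((n-2)/(1-rho^2)) = 0.2887 ~ t(4).
Step 5: Two-sided p-value from the t-distribution with 4 df = 0.787172.
Step 6: alpha = 0.1. fail to reject H0.

rho = 0.1429, p = 0.787172, fail to reject H0 at alpha = 0.1.


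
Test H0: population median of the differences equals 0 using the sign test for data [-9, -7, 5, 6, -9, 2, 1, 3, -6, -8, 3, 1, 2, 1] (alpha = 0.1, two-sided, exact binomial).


Step 1: Discard zero differences. Original n = 14; n_eff = number of nonzero differences = 14.
Nonzero differences (with sign): -9, -7, +5, +6, -9, +2, +1, +3, -6, -8, +3, +1, +2, +1
Step 2: Count signs: positive = 9, negative = 5.
Step 3: Under H0: P(positive) = 0.5, so the number of positives S ~ Bin(14, 0.5).
Step 4: Two-sided exact p-value = sum of Bin(14,0.5) probabilities at or below the observed probability = 0.423950.
Step 5: alpha = 0.1. fail to reject H0.

n_eff = 14, pos = 9, neg = 5, p = 0.423950, fail to reject H0.


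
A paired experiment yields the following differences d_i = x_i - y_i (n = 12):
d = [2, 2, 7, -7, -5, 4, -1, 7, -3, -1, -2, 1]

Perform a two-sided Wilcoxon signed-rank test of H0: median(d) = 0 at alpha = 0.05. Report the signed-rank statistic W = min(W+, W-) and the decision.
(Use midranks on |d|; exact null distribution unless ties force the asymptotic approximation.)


Step 1: Drop any zero differences (none here) and take |d_i|.
|d| = [2, 2, 7, 7, 5, 4, 1, 7, 3, 1, 2, 1]
Step 2: Midrank |d_i| (ties get averaged ranks).
ranks: |2|->5, |2|->5, |7|->11, |7|->11, |5|->9, |4|->8, |1|->2, |7|->11, |3|->7, |1|->2, |2|->5, |1|->2
Step 3: Attach original signs; sum ranks with positive sign and with negative sign.
W+ = 5 + 5 + 11 + 8 + 11 + 2 = 42
W- = 11 + 9 + 2 + 7 + 2 + 5 = 36
(Check: W+ + W- = 78 should equal n(n+1)/2 = 78.)
Step 4: Test statistic W = min(W+, W-) = 36.
Step 5: Ties in |d|, so use the tie-corrected normal approximation.
        E[W] = n(n+1)/4 = 12*13/4 = 39.
        Tie groups: |d|=1 (t=3), |d|=2 (t=3), |d|=7 (t=3); sum(t^3 - t) = 72.
        Var[W] = n(n+1)(2n+1)/24 - sum(t^3-t)/48 = 3900/24 - 72/48 = 161.
        z = (W - E[W]) / sqrt(Var[W]) = (36 - 39) / 12.6886 = -0.2364.
        Two-sided p = 2*Phi(z) = 0.813097.
Step 6: alpha = 0.05. fail to reject H0.

W+ = 42, W- = 36, W = min = 36, p = 0.813097, fail to reject H0.


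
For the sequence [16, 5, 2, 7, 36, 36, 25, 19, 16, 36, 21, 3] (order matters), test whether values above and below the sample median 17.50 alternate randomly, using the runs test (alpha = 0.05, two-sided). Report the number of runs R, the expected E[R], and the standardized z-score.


Step 1: Compute median = 17.50; label A = above, B = below.
Labels in order: BBBBAAAABAAB  (n_A = 6, n_B = 6)
Step 2: Count runs R = 5.
Step 3: Under H0 (random ordering), E[R] = 2*n_A*n_B/(n_A+n_B) + 1 = 2*6*6/12 + 1 = 7.0000.
        Var[R] = 2*n_A*n_B*(2*n_A*n_B - n_A - n_B) / ((n_A+n_B)^2 * (n_A+n_B-1)) = 4320/1584 = 2.7273.
        SD[R] = 1.6514.
Step 4: Continuity-corrected z = (R + 0.5 - E[R]) / SD[R] = (5 + 0.5 - 7.0000) / 1.6514 = -0.9083.
Step 5: Two-sided p-value via normal approximation = 2*(1 - Phi(|z|)) = 0.363722.
Step 6: alpha = 0.05. fail to reject H0.

R = 5, z = -0.9083, p = 0.363722, fail to reject H0.


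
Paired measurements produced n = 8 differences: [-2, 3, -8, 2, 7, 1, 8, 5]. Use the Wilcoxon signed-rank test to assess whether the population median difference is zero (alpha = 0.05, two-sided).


Step 1: Drop any zero differences (none here) and take |d_i|.
|d| = [2, 3, 8, 2, 7, 1, 8, 5]
Step 2: Midrank |d_i| (ties get averaged ranks).
ranks: |2|->2.5, |3|->4, |8|->7.5, |2|->2.5, |7|->6, |1|->1, |8|->7.5, |5|->5
Step 3: Attach original signs; sum ranks with positive sign and with negative sign.
W+ = 4 + 2.5 + 6 + 1 + 7.5 + 5 = 26
W- = 2.5 + 7.5 = 10
(Check: W+ + W- = 36 should equal n(n+1)/2 = 36.)
Step 4: Test statistic W = min(W+, W-) = 10.
Step 5: Ties in |d|, so use the tie-corrected normal approximation.
        E[W] = n(n+1)/4 = 8*9/4 = 18.
        Tie groups: |d|=2 (t=2), |d|=8 (t=2); sum(t^3 - t) = 12.
        Var[W] = n(n+1)(2n+1)/24 - sum(t^3-t)/48 = 1224/24 - 12/48 = 50.75.
        z = (W - E[W]) / sqrt(Var[W]) = (10 - 18) / 7.1239 = -1.1230.
        Two-sided p = 2*Phi(z) = 0.261446.
Step 6: alpha = 0.05. fail to reject H0.

W+ = 26, W- = 10, W = min = 10, p = 0.261446, fail to reject H0.


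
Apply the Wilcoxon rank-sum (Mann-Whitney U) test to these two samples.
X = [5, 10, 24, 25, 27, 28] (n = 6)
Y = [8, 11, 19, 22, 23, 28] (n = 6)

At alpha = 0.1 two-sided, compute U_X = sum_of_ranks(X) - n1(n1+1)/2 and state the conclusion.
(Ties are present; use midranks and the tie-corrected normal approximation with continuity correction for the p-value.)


Step 1: Combine and sort all 12 observations; assign midranks.
sorted (value, group): (5,X), (8,Y), (10,X), (11,Y), (19,Y), (22,Y), (23,Y), (24,X), (25,X), (27,X), (28,X), (28,Y)
ranks: 5->1, 8->2, 10->3, 11->4, 19->5, 22->6, 23->7, 24->8, 25->9, 27->10, 28->11.5, 28->11.5
Step 2: Rank sum for X: R1 = 1 + 3 + 8 + 9 + 10 + 11.5 = 42.5.
Step 3: U_X = R1 - n1(n1+1)/2 = 42.5 - 6*7/2 = 42.5 - 21 = 21.5.
       U_Y = n1*n2 - U_X = 36 - 21.5 = 14.5.
Step 4: Ties are present, so use the tie-corrected normal approximation (with continuity correction) for the p-value.
Step 5: p-value = 0.630356; compare to alpha = 0.1. fail to reject H0.

U_X = 21.5, p = 0.630356, fail to reject H0 at alpha = 0.1.


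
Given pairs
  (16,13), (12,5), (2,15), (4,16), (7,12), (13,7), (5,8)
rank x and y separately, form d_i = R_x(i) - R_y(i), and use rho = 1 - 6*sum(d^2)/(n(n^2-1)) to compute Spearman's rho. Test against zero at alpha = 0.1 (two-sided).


Step 1: Rank x and y separately (midranks; no ties here).
rank(x): 16->7, 12->5, 2->1, 4->2, 7->4, 13->6, 5->3
rank(y): 13->5, 5->1, 15->6, 16->7, 12->4, 7->2, 8->3
Step 2: d_i = R_x(i) - R_y(i); compute d_i^2.
  (7-5)^2=4, (5-1)^2=16, (1-6)^2=25, (2-7)^2=25, (4-4)^2=0, (6-2)^2=16, (3-3)^2=0
sum(d^2) = 86.
Step 3: rho = 1 - 6*86 / (7*(7^2 - 1)) = 1 - 516/336 = -0.535714.
Step 4: Under H0, t = rho * sqrt((n-2)/(1-rho^2)) = -1.4186 ~ t(5).
Step 5: Two-sided p-value from the t-distribution with 5 df = 0.215217.
Step 6: alpha = 0.1. fail to reject H0.

rho = -0.5357, p = 0.215217, fail to reject H0 at alpha = 0.1.


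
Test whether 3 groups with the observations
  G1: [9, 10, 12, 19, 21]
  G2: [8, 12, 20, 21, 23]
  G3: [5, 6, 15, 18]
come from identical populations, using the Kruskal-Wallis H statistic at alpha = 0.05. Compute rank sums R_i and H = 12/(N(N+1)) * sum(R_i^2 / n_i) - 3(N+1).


Step 1: Combine all N = 14 observations and assign midranks.
sorted (value, group, rank): (5,G3,1), (6,G3,2), (8,G2,3), (9,G1,4), (10,G1,5), (12,G1,6.5), (12,G2,6.5), (15,G3,8), (18,G3,9), (19,G1,10), (20,G2,11), (21,G1,12.5), (21,G2,12.5), (23,G2,14)
Step 2: Sum ranks within each group.
R_1 = 38 (n_1 = 5)
R_2 = 47 (n_2 = 5)
R_3 = 20 (n_3 = 4)
Step 3: H = 12/(N(N+1)) * sum(R_i^2/n_i) - 3(N+1)
     = 12/(14*15) * (38^2/5 + 47^2/5 + 20^2/4) - 3*15
     = 0.057143 * 830.6 - 45
     = 2.462857.
Step 4: Ties present; correction factor C = 1 - 12/(14^3 - 14) = 0.995604. Corrected H = 2.462857 / 0.995604 = 2.473731.
Step 5: Under H0, H ~ chi^2(2); p-value = 0.290293.
Step 6: alpha = 0.05. fail to reject H0.

H = 2.4737, df = 2, p = 0.290293, fail to reject H0.


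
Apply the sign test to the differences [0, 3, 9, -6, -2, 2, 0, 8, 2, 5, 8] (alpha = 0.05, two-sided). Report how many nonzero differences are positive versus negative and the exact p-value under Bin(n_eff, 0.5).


Step 1: Discard zero differences. Original n = 11; n_eff = number of nonzero differences = 9.
Nonzero differences (with sign): +3, +9, -6, -2, +2, +8, +2, +5, +8
Step 2: Count signs: positive = 7, negative = 2.
Step 3: Under H0: P(positive) = 0.5, so the number of positives S ~ Bin(9, 0.5).
Step 4: Two-sided exact p-value = sum of Bin(9,0.5) probabilities at or below the observed probability = 0.179688.
Step 5: alpha = 0.05. fail to reject H0.

n_eff = 9, pos = 7, neg = 2, p = 0.179688, fail to reject H0.


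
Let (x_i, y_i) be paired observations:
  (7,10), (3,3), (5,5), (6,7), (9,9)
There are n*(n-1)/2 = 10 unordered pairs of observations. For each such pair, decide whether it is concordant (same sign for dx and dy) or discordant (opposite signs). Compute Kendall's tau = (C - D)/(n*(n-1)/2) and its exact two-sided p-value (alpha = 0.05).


Step 1: Enumerate the 10 unordered pairs (i,j) with i<j and classify each by sign(x_j-x_i) * sign(y_j-y_i).
  (1,2):dx=-4,dy=-7->C; (1,3):dx=-2,dy=-5->C; (1,4):dx=-1,dy=-3->C; (1,5):dx=+2,dy=-1->D
  (2,3):dx=+2,dy=+2->C; (2,4):dx=+3,dy=+4->C; (2,5):dx=+6,dy=+6->C; (3,4):dx=+1,dy=+2->C
  (3,5):dx=+4,dy=+4->C; (4,5):dx=+3,dy=+2->C
Step 2: C = 9, D = 1, total pairs = 10.
Step 3: tau = (C - D)/(n(n-1)/2) = (9 - 1)/10 = 0.800000.
Step 4: Exact two-sided p-value (enumerate n! = 120 permutations of y under H0): p = 0.083333.
Step 5: alpha = 0.05. fail to reject H0.

tau_b = 0.8000 (C=9, D=1), p = 0.083333, fail to reject H0.


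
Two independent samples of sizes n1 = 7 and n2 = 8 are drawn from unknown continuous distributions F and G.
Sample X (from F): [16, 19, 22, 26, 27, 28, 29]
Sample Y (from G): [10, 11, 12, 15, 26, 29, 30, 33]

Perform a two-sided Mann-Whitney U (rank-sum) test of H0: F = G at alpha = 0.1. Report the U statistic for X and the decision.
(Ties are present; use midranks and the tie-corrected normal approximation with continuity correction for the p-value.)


Step 1: Combine and sort all 15 observations; assign midranks.
sorted (value, group): (10,Y), (11,Y), (12,Y), (15,Y), (16,X), (19,X), (22,X), (26,X), (26,Y), (27,X), (28,X), (29,X), (29,Y), (30,Y), (33,Y)
ranks: 10->1, 11->2, 12->3, 15->4, 16->5, 19->6, 22->7, 26->8.5, 26->8.5, 27->10, 28->11, 29->12.5, 29->12.5, 30->14, 33->15
Step 2: Rank sum for X: R1 = 5 + 6 + 7 + 8.5 + 10 + 11 + 12.5 = 60.
Step 3: U_X = R1 - n1(n1+1)/2 = 60 - 7*8/2 = 60 - 28 = 32.
       U_Y = n1*n2 - U_X = 56 - 32 = 24.
Step 4: Ties are present, so use the tie-corrected normal approximation (with continuity correction) for the p-value.
Step 5: p-value = 0.684910; compare to alpha = 0.1. fail to reject H0.

U_X = 32, p = 0.684910, fail to reject H0 at alpha = 0.1.


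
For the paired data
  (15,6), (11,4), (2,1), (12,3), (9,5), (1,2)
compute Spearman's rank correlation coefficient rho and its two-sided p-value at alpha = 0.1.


Step 1: Rank x and y separately (midranks; no ties here).
rank(x): 15->6, 11->4, 2->2, 12->5, 9->3, 1->1
rank(y): 6->6, 4->4, 1->1, 3->3, 5->5, 2->2
Step 2: d_i = R_x(i) - R_y(i); compute d_i^2.
  (6-6)^2=0, (4-4)^2=0, (2-1)^2=1, (5-3)^2=4, (3-5)^2=4, (1-2)^2=1
sum(d^2) = 10.
Step 3: rho = 1 - 6*10 / (6*(6^2 - 1)) = 1 - 60/210 = 0.714286.
Step 4: Under H0, t = rho * sqrt((n-2)/(1-rho^2)) = 2.0412 ~ t(4).
Step 5: Two-sided p-value from the t-distribution with 4 df = 0.110787.
Step 6: alpha = 0.1. fail to reject H0.

rho = 0.7143, p = 0.110787, fail to reject H0 at alpha = 0.1.


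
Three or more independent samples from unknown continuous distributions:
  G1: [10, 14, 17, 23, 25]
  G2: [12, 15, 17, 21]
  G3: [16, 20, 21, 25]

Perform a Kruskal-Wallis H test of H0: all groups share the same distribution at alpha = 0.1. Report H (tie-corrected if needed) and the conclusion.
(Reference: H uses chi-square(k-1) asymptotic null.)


Step 1: Combine all N = 13 observations and assign midranks.
sorted (value, group, rank): (10,G1,1), (12,G2,2), (14,G1,3), (15,G2,4), (16,G3,5), (17,G1,6.5), (17,G2,6.5), (20,G3,8), (21,G2,9.5), (21,G3,9.5), (23,G1,11), (25,G1,12.5), (25,G3,12.5)
Step 2: Sum ranks within each group.
R_1 = 34 (n_1 = 5)
R_2 = 22 (n_2 = 4)
R_3 = 35 (n_3 = 4)
Step 3: H = 12/(N(N+1)) * sum(R_i^2/n_i) - 3(N+1)
     = 12/(13*14) * (34^2/5 + 22^2/4 + 35^2/4) - 3*14
     = 0.065934 * 658.45 - 42
     = 1.414286.
Step 4: Ties present; correction factor C = 1 - 18/(13^3 - 13) = 0.991758. Corrected H = 1.414286 / 0.991758 = 1.426039.
Step 5: Under H0, H ~ chi^2(2); p-value = 0.490162.
Step 6: alpha = 0.1. fail to reject H0.

H = 1.4260, df = 2, p = 0.490162, fail to reject H0.


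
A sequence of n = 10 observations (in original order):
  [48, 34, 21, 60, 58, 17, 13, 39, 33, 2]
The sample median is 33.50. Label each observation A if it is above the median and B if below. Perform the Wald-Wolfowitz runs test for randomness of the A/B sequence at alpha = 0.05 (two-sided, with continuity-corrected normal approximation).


Step 1: Compute median = 33.50; label A = above, B = below.
Labels in order: AABAABBABB  (n_A = 5, n_B = 5)
Step 2: Count runs R = 6.
Step 3: Under H0 (random ordering), E[R] = 2*n_A*n_B/(n_A+n_B) + 1 = 2*5*5/10 + 1 = 6.0000.
        Var[R] = 2*n_A*n_B*(2*n_A*n_B - n_A - n_B) / ((n_A+n_B)^2 * (n_A+n_B-1)) = 2000/900 = 2.2222.
        SD[R] = 1.4907.
Step 4: R = E[R], so z = 0 with no continuity correction.
Step 5: Two-sided p-value via normal approximation = 2*(1 - Phi(|z|)) = 1.000000.
Step 6: alpha = 0.05. fail to reject H0.

R = 6, z = 0.0000, p = 1.000000, fail to reject H0.


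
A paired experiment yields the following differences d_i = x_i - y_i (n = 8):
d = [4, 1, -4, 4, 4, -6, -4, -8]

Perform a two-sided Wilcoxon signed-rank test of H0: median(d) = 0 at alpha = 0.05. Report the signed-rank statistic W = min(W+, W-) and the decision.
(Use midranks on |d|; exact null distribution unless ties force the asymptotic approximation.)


Step 1: Drop any zero differences (none here) and take |d_i|.
|d| = [4, 1, 4, 4, 4, 6, 4, 8]
Step 2: Midrank |d_i| (ties get averaged ranks).
ranks: |4|->4, |1|->1, |4|->4, |4|->4, |4|->4, |6|->7, |4|->4, |8|->8
Step 3: Attach original signs; sum ranks with positive sign and with negative sign.
W+ = 4 + 1 + 4 + 4 = 13
W- = 4 + 7 + 4 + 8 = 23
(Check: W+ + W- = 36 should equal n(n+1)/2 = 36.)
Step 4: Test statistic W = min(W+, W-) = 13.
Step 5: Ties in |d|, so use the tie-corrected normal approximation.
        E[W] = n(n+1)/4 = 8*9/4 = 18.
        Tie groups: |d|=4 (t=5); sum(t^3 - t) = 120.
        Var[W] = n(n+1)(2n+1)/24 - sum(t^3-t)/48 = 1224/24 - 120/48 = 48.5.
        z = (W - E[W]) / sqrt(Var[W]) = (13 - 18) / 6.9642 = -0.7180.
        Two-sided p = 2*Phi(z) = 0.472783.
Step 6: alpha = 0.05. fail to reject H0.

W+ = 13, W- = 23, W = min = 13, p = 0.472783, fail to reject H0.


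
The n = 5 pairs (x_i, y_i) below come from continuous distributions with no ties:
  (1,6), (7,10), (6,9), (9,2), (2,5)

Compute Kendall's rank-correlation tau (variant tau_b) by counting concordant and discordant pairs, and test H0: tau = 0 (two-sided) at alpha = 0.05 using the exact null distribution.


Step 1: Enumerate the 10 unordered pairs (i,j) with i<j and classify each by sign(x_j-x_i) * sign(y_j-y_i).
  (1,2):dx=+6,dy=+4->C; (1,3):dx=+5,dy=+3->C; (1,4):dx=+8,dy=-4->D; (1,5):dx=+1,dy=-1->D
  (2,3):dx=-1,dy=-1->C; (2,4):dx=+2,dy=-8->D; (2,5):dx=-5,dy=-5->C; (3,4):dx=+3,dy=-7->D
  (3,5):dx=-4,dy=-4->C; (4,5):dx=-7,dy=+3->D
Step 2: C = 5, D = 5, total pairs = 10.
Step 3: tau = (C - D)/(n(n-1)/2) = (5 - 5)/10 = 0.000000.
Step 4: Exact two-sided p-value (enumerate n! = 120 permutations of y under H0): p = 1.000000.
Step 5: alpha = 0.05. fail to reject H0.

tau_b = 0.0000 (C=5, D=5), p = 1.000000, fail to reject H0.


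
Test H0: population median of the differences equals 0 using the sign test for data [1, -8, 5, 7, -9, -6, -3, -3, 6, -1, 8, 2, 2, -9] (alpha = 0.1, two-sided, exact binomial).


Step 1: Discard zero differences. Original n = 14; n_eff = number of nonzero differences = 14.
Nonzero differences (with sign): +1, -8, +5, +7, -9, -6, -3, -3, +6, -1, +8, +2, +2, -9
Step 2: Count signs: positive = 7, negative = 7.
Step 3: Under H0: P(positive) = 0.5, so the number of positives S ~ Bin(14, 0.5).
Step 4: Two-sided exact p-value = sum of Bin(14,0.5) probabilities at or below the observed probability = 1.000000.
Step 5: alpha = 0.1. fail to reject H0.

n_eff = 14, pos = 7, neg = 7, p = 1.000000, fail to reject H0.


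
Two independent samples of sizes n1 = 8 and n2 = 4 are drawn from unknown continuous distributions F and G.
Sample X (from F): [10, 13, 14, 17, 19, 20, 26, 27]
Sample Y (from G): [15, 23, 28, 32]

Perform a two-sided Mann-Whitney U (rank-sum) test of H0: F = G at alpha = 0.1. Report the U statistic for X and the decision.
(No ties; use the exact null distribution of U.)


Step 1: Combine and sort all 12 observations; assign midranks.
sorted (value, group): (10,X), (13,X), (14,X), (15,Y), (17,X), (19,X), (20,X), (23,Y), (26,X), (27,X), (28,Y), (32,Y)
ranks: 10->1, 13->2, 14->3, 15->4, 17->5, 19->6, 20->7, 23->8, 26->9, 27->10, 28->11, 32->12
Step 2: Rank sum for X: R1 = 1 + 2 + 3 + 5 + 6 + 7 + 9 + 10 = 43.
Step 3: U_X = R1 - n1(n1+1)/2 = 43 - 8*9/2 = 43 - 36 = 7.
       U_Y = n1*n2 - U_X = 32 - 7 = 25.
Step 4: No ties, so the exact null distribution of U (based on enumerating the C(12,8) = 495 equally likely rank assignments) gives the two-sided p-value.
Step 5: p-value = 0.153535; compare to alpha = 0.1. fail to reject H0.

U_X = 7, p = 0.153535, fail to reject H0 at alpha = 0.1.


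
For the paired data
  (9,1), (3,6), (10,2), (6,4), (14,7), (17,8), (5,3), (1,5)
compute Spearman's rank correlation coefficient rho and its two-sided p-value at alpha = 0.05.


Step 1: Rank x and y separately (midranks; no ties here).
rank(x): 9->5, 3->2, 10->6, 6->4, 14->7, 17->8, 5->3, 1->1
rank(y): 1->1, 6->6, 2->2, 4->4, 7->7, 8->8, 3->3, 5->5
Step 2: d_i = R_x(i) - R_y(i); compute d_i^2.
  (5-1)^2=16, (2-6)^2=16, (6-2)^2=16, (4-4)^2=0, (7-7)^2=0, (8-8)^2=0, (3-3)^2=0, (1-5)^2=16
sum(d^2) = 64.
Step 3: rho = 1 - 6*64 / (8*(8^2 - 1)) = 1 - 384/504 = 0.238095.
Step 4: Under H0, t = rho * sqrt((n-2)/(1-rho^2)) = 0.6005 ~ t(6).
Step 5: Two-sided p-value from the t-distribution with 6 df = 0.570156.
Step 6: alpha = 0.05. fail to reject H0.

rho = 0.2381, p = 0.570156, fail to reject H0 at alpha = 0.05.


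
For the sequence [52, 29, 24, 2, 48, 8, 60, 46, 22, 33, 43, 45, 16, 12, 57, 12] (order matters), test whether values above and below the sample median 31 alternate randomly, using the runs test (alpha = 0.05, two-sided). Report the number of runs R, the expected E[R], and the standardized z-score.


Step 1: Compute median = 31; label A = above, B = below.
Labels in order: ABBBABAABAAABBAB  (n_A = 8, n_B = 8)
Step 2: Count runs R = 10.
Step 3: Under H0 (random ordering), E[R] = 2*n_A*n_B/(n_A+n_B) + 1 = 2*8*8/16 + 1 = 9.0000.
        Var[R] = 2*n_A*n_B*(2*n_A*n_B - n_A - n_B) / ((n_A+n_B)^2 * (n_A+n_B-1)) = 14336/3840 = 3.7333.
        SD[R] = 1.9322.
Step 4: Continuity-corrected z = (R - 0.5 - E[R]) / SD[R] = (10 - 0.5 - 9.0000) / 1.9322 = 0.2588.
Step 5: Two-sided p-value via normal approximation = 2*(1 - Phi(|z|)) = 0.795809.
Step 6: alpha = 0.05. fail to reject H0.

R = 10, z = 0.2588, p = 0.795809, fail to reject H0.


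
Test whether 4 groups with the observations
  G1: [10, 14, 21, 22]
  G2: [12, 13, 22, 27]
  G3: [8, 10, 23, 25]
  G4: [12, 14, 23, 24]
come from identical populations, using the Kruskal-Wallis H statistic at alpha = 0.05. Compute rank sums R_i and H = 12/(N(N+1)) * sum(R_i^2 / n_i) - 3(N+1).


Step 1: Combine all N = 16 observations and assign midranks.
sorted (value, group, rank): (8,G3,1), (10,G1,2.5), (10,G3,2.5), (12,G2,4.5), (12,G4,4.5), (13,G2,6), (14,G1,7.5), (14,G4,7.5), (21,G1,9), (22,G1,10.5), (22,G2,10.5), (23,G3,12.5), (23,G4,12.5), (24,G4,14), (25,G3,15), (27,G2,16)
Step 2: Sum ranks within each group.
R_1 = 29.5 (n_1 = 4)
R_2 = 37 (n_2 = 4)
R_3 = 31 (n_3 = 4)
R_4 = 38.5 (n_4 = 4)
Step 3: H = 12/(N(N+1)) * sum(R_i^2/n_i) - 3(N+1)
     = 12/(16*17) * (29.5^2/4 + 37^2/4 + 31^2/4 + 38.5^2/4) - 3*17
     = 0.044118 * 1170.62 - 51
     = 0.645221.
Step 4: Ties present; correction factor C = 1 - 30/(16^3 - 16) = 0.992647. Corrected H = 0.645221 / 0.992647 = 0.650000.
Step 5: Under H0, H ~ chi^2(3); p-value = 0.884897.
Step 6: alpha = 0.05. fail to reject H0.

H = 0.6500, df = 3, p = 0.884897, fail to reject H0.


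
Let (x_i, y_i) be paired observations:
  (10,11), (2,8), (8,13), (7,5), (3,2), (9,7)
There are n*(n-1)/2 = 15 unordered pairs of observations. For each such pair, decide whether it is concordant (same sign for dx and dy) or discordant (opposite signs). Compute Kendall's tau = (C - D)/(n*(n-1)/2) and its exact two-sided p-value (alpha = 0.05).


Step 1: Enumerate the 15 unordered pairs (i,j) with i<j and classify each by sign(x_j-x_i) * sign(y_j-y_i).
  (1,2):dx=-8,dy=-3->C; (1,3):dx=-2,dy=+2->D; (1,4):dx=-3,dy=-6->C; (1,5):dx=-7,dy=-9->C
  (1,6):dx=-1,dy=-4->C; (2,3):dx=+6,dy=+5->C; (2,4):dx=+5,dy=-3->D; (2,5):dx=+1,dy=-6->D
  (2,6):dx=+7,dy=-1->D; (3,4):dx=-1,dy=-8->C; (3,5):dx=-5,dy=-11->C; (3,6):dx=+1,dy=-6->D
  (4,5):dx=-4,dy=-3->C; (4,6):dx=+2,dy=+2->C; (5,6):dx=+6,dy=+5->C
Step 2: C = 10, D = 5, total pairs = 15.
Step 3: tau = (C - D)/(n(n-1)/2) = (10 - 5)/15 = 0.333333.
Step 4: Exact two-sided p-value (enumerate n! = 720 permutations of y under H0): p = 0.469444.
Step 5: alpha = 0.05. fail to reject H0.

tau_b = 0.3333 (C=10, D=5), p = 0.469444, fail to reject H0.


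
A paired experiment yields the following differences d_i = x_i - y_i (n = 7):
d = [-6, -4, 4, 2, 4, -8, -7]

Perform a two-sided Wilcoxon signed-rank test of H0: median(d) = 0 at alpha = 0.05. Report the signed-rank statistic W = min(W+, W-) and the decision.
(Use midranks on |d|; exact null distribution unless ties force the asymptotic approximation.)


Step 1: Drop any zero differences (none here) and take |d_i|.
|d| = [6, 4, 4, 2, 4, 8, 7]
Step 2: Midrank |d_i| (ties get averaged ranks).
ranks: |6|->5, |4|->3, |4|->3, |2|->1, |4|->3, |8|->7, |7|->6
Step 3: Attach original signs; sum ranks with positive sign and with negative sign.
W+ = 3 + 1 + 3 = 7
W- = 5 + 3 + 7 + 6 = 21
(Check: W+ + W- = 28 should equal n(n+1)/2 = 28.)
Step 4: Test statistic W = min(W+, W-) = 7.
Step 5: Ties in |d|, so use the tie-corrected normal approximation.
        E[W] = n(n+1)/4 = 7*8/4 = 14.
        Tie groups: |d|=4 (t=3); sum(t^3 - t) = 24.
        Var[W] = n(n+1)(2n+1)/24 - sum(t^3-t)/48 = 840/24 - 24/48 = 34.5.
        z = (W - E[W]) / sqrt(Var[W]) = (7 - 14) / 5.8737 = -1.1918.
        Two-sided p = 2*Phi(z) = 0.233356.
Step 6: alpha = 0.05. fail to reject H0.

W+ = 7, W- = 21, W = min = 7, p = 0.233356, fail to reject H0.


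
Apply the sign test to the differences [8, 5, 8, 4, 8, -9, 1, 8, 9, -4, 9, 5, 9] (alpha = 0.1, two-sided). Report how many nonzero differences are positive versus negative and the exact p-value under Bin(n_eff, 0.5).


Step 1: Discard zero differences. Original n = 13; n_eff = number of nonzero differences = 13.
Nonzero differences (with sign): +8, +5, +8, +4, +8, -9, +1, +8, +9, -4, +9, +5, +9
Step 2: Count signs: positive = 11, negative = 2.
Step 3: Under H0: P(positive) = 0.5, so the number of positives S ~ Bin(13, 0.5).
Step 4: Two-sided exact p-value = sum of Bin(13,0.5) probabilities at or below the observed probability = 0.022461.
Step 5: alpha = 0.1. reject H0.

n_eff = 13, pos = 11, neg = 2, p = 0.022461, reject H0.


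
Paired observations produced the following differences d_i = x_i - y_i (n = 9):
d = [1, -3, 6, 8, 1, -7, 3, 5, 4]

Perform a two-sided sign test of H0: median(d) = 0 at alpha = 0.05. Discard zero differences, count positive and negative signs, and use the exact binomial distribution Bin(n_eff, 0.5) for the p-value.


Step 1: Discard zero differences. Original n = 9; n_eff = number of nonzero differences = 9.
Nonzero differences (with sign): +1, -3, +6, +8, +1, -7, +3, +5, +4
Step 2: Count signs: positive = 7, negative = 2.
Step 3: Under H0: P(positive) = 0.5, so the number of positives S ~ Bin(9, 0.5).
Step 4: Two-sided exact p-value = sum of Bin(9,0.5) probabilities at or below the observed probability = 0.179688.
Step 5: alpha = 0.05. fail to reject H0.

n_eff = 9, pos = 7, neg = 2, p = 0.179688, fail to reject H0.


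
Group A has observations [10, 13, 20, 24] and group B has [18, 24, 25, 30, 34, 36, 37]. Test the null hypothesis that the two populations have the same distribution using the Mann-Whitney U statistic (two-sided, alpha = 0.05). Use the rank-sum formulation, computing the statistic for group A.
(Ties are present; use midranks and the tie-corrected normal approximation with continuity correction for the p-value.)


Step 1: Combine and sort all 11 observations; assign midranks.
sorted (value, group): (10,X), (13,X), (18,Y), (20,X), (24,X), (24,Y), (25,Y), (30,Y), (34,Y), (36,Y), (37,Y)
ranks: 10->1, 13->2, 18->3, 20->4, 24->5.5, 24->5.5, 25->7, 30->8, 34->9, 36->10, 37->11
Step 2: Rank sum for X: R1 = 1 + 2 + 4 + 5.5 = 12.5.
Step 3: U_X = R1 - n1(n1+1)/2 = 12.5 - 4*5/2 = 12.5 - 10 = 2.5.
       U_Y = n1*n2 - U_X = 28 - 2.5 = 25.5.
Step 4: Ties are present, so use the tie-corrected normal approximation (with continuity correction) for the p-value.
Step 5: p-value = 0.037202; compare to alpha = 0.05. reject H0.

U_X = 2.5, p = 0.037202, reject H0 at alpha = 0.05.


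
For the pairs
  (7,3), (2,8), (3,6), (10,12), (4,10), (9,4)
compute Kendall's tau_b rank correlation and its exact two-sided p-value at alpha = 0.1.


Step 1: Enumerate the 15 unordered pairs (i,j) with i<j and classify each by sign(x_j-x_i) * sign(y_j-y_i).
  (1,2):dx=-5,dy=+5->D; (1,3):dx=-4,dy=+3->D; (1,4):dx=+3,dy=+9->C; (1,5):dx=-3,dy=+7->D
  (1,6):dx=+2,dy=+1->C; (2,3):dx=+1,dy=-2->D; (2,4):dx=+8,dy=+4->C; (2,5):dx=+2,dy=+2->C
  (2,6):dx=+7,dy=-4->D; (3,4):dx=+7,dy=+6->C; (3,5):dx=+1,dy=+4->C; (3,6):dx=+6,dy=-2->D
  (4,5):dx=-6,dy=-2->C; (4,6):dx=-1,dy=-8->C; (5,6):dx=+5,dy=-6->D
Step 2: C = 8, D = 7, total pairs = 15.
Step 3: tau = (C - D)/(n(n-1)/2) = (8 - 7)/15 = 0.066667.
Step 4: Exact two-sided p-value (enumerate n! = 720 permutations of y under H0): p = 1.000000.
Step 5: alpha = 0.1. fail to reject H0.

tau_b = 0.0667 (C=8, D=7), p = 1.000000, fail to reject H0.
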